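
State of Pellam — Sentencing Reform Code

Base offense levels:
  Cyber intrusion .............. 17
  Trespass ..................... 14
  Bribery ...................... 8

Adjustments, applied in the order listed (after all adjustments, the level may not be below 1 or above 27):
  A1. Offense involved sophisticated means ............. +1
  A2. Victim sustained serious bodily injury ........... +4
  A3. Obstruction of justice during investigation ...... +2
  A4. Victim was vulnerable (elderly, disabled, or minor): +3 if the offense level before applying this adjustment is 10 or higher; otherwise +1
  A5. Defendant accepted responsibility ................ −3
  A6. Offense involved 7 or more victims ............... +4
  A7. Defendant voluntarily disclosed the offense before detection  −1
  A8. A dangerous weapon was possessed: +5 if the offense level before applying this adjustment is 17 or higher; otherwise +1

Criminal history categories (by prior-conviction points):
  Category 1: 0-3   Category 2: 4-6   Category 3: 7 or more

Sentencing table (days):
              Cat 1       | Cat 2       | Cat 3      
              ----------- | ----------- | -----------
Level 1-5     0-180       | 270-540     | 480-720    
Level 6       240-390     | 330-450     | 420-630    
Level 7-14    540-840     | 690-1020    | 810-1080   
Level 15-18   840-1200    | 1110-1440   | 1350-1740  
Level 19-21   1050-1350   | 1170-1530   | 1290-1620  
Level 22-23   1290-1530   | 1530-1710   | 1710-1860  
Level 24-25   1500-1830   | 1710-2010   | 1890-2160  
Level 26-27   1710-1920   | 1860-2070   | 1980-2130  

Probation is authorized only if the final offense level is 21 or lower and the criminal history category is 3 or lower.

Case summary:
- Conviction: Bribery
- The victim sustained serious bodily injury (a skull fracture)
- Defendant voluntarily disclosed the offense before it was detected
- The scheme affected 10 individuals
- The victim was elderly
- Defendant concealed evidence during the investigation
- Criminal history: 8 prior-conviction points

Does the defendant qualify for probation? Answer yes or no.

Base offense level for bribery: 8.
A1 does not apply.
A2 applies: 8 + 4 = 12.
A3 applies: 12 + 2 = 14.
A4 applies (level before this adjustment is 14 ≥ 10, so +3): 14 + 3 = 17.
A6 applies: 17 + 4 = 21.
A7 applies: 21 − 1 = 20.
A8 does not apply.
Final offense level: 20.
Criminal history: 8 prior points → Category 3 (7+).
Level 20 falls in the 19-21 band.
Grid: Level 19-21 × Category 3 = 1290-1620 days.
Probation check: level 20 ≤ 21 and category 3 ≤ 3 → eligible.

Yes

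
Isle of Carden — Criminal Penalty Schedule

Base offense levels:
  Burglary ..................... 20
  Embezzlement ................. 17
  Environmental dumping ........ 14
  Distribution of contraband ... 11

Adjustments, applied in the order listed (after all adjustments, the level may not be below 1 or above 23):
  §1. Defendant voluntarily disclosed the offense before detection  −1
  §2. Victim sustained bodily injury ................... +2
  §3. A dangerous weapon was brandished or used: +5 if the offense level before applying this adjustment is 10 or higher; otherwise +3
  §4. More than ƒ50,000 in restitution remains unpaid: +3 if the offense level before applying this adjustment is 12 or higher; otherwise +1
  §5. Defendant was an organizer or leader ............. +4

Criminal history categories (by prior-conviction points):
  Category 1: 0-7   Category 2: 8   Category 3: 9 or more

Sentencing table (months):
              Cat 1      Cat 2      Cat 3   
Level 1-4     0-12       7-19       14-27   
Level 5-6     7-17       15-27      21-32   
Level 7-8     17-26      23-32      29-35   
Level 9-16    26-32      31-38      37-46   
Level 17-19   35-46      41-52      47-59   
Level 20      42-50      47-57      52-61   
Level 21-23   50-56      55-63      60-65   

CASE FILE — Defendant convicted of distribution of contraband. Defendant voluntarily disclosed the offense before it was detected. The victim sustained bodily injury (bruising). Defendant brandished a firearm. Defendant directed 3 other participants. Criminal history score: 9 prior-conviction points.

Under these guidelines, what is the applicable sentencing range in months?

60-65 months

Base offense level for distribution of contraband: 11.
§1 applies: 11 − 1 = 10.
§2 applies: 10 + 2 = 12.
§3 applies (level before this adjustment is 12 ≥ 10, so +5): 12 + 5 = 17.
§4 does not apply.
§5 applies: 17 + 4 = 21.
Final offense level: 21.
Criminal history: 9 prior points → Category 3 (9+).
Level 21 falls in the 21-23 band.
Grid: Level 21-23 × Category 3 = 60-65 months.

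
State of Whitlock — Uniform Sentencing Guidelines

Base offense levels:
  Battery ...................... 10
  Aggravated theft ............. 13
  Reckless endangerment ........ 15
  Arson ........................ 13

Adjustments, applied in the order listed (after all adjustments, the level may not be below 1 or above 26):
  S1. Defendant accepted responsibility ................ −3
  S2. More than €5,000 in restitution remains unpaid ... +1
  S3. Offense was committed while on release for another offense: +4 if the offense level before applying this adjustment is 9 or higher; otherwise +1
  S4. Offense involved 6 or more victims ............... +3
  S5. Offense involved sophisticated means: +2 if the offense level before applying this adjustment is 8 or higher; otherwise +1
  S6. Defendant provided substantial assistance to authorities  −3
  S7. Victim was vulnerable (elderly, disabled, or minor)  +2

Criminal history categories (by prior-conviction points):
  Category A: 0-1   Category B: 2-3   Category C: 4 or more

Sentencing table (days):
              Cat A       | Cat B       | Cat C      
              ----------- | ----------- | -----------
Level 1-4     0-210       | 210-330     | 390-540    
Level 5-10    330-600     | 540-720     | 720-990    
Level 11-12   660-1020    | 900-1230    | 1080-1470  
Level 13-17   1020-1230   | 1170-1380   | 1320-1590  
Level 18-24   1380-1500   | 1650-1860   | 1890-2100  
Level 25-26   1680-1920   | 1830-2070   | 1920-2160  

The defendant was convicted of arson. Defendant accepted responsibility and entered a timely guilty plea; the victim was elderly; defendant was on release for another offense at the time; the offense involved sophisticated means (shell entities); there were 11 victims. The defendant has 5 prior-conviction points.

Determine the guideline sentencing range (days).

Base offense level for arson: 13.
S1 applies: 13 − 3 = 10.
S3 applies (level before this adjustment is 10 ≥ 9, so +4): 10 + 4 = 14.
S4 applies: 14 + 3 = 17.
S5 applies (level before this adjustment is 17 ≥ 8, so +2): 17 + 2 = 19.
S6 does not apply.
S7 applies: 19 + 2 = 21.
Final offense level: 21.
Criminal history: 5 prior points → Category C (4+).
Level 21 falls in the 18-24 band.
Grid: Level 18-24 × Category C = 1890-2100 days.

1890-2100 days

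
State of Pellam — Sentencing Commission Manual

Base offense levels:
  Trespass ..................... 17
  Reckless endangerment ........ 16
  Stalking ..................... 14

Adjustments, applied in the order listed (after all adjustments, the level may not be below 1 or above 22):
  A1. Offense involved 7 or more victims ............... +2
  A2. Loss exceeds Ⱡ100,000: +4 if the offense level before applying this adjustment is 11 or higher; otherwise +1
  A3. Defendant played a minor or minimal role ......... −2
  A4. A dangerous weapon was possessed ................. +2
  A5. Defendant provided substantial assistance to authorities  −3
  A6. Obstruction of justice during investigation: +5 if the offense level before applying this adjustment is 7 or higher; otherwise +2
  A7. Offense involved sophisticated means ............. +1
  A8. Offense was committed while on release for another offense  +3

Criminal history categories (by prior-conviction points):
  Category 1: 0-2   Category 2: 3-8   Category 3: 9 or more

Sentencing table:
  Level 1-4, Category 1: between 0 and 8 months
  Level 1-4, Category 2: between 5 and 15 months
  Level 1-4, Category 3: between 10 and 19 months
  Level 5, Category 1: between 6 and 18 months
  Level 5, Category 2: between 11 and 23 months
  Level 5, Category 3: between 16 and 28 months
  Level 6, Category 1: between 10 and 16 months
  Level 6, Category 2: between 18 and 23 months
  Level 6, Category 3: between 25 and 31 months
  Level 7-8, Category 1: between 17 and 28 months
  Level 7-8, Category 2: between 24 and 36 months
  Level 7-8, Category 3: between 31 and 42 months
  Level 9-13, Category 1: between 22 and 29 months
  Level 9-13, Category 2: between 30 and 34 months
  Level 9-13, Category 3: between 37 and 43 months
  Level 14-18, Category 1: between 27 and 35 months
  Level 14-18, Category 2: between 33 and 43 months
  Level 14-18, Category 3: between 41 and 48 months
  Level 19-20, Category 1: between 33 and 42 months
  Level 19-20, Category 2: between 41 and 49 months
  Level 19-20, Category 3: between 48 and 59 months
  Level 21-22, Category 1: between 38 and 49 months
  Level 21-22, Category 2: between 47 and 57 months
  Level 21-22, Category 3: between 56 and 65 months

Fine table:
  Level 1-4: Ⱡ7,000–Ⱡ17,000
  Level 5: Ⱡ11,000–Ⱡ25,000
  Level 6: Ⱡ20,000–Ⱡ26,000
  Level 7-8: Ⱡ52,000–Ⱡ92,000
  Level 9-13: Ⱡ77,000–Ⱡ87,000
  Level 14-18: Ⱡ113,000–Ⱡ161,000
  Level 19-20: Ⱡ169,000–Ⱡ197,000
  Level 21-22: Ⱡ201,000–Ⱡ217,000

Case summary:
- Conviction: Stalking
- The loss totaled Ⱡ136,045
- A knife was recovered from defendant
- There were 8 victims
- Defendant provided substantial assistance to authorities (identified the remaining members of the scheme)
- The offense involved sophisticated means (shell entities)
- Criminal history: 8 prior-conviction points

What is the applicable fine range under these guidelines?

Base offense level for stalking: 14.
A1 applies: 14 + 2 = 16.
A2 applies (level before this adjustment is 16 ≥ 11, so +4): 16 + 4 = 20.
A3 does not apply.
A4 applies: 20 + 2 = 22.
A5 applies: 22 − 3 = 19.
A7 applies: 19 + 1 = 20.
Final offense level: 20.
Level 20 falls in the 19-20 band.
Fine table: Level 19-20 → Ⱡ169,000–Ⱡ197,000.

Ⱡ169,000–Ⱡ197,000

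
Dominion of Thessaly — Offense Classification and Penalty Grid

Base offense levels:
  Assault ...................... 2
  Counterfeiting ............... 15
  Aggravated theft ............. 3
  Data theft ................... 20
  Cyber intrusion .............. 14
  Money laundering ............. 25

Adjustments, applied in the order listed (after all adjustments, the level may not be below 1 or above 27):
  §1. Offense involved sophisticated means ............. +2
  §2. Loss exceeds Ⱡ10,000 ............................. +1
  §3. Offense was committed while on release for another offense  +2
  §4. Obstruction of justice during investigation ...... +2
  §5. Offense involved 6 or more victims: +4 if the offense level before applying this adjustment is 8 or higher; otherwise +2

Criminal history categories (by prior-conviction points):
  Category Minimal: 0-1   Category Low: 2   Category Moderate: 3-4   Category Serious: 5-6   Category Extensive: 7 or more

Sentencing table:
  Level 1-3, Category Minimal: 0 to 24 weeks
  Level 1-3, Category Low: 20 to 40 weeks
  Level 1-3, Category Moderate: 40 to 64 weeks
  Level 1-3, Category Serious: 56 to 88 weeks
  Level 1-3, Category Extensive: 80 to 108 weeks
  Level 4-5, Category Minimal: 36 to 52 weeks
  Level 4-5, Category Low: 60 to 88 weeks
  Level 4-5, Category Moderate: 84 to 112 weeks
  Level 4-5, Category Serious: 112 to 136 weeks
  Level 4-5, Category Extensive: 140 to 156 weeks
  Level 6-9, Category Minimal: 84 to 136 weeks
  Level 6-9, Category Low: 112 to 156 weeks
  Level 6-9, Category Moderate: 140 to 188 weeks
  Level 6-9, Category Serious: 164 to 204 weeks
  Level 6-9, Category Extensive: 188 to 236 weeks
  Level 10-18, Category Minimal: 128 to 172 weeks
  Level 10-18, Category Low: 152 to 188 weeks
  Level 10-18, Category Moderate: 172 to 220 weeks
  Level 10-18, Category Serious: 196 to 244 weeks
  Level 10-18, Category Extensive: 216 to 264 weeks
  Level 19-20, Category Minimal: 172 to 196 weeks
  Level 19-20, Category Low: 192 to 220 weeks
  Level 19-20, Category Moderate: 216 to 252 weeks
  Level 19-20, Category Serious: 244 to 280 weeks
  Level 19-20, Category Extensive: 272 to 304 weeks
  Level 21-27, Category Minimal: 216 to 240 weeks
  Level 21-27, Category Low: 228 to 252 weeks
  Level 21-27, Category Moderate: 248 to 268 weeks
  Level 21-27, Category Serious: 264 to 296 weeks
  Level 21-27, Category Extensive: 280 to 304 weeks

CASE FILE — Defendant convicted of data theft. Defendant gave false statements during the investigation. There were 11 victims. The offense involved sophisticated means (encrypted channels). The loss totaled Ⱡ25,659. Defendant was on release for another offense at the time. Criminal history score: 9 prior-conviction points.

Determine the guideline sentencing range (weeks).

Base offense level for data theft: 20.
§1 applies: 20 + 2 = 22.
§2 applies: 22 + 1 = 23.
§3 applies: 23 + 2 = 25.
§4 applies: 25 + 2 = 27.
§5 applies (level before this adjustment is 27 ≥ 8, so +4): 27 + 4 = 31.
Level 31 exceeds the maximum of 27; capped at 27.
Final offense level: 27.
Criminal history: 9 prior points → Category Extensive (7+).
Level 27 falls in the 21-27 band.
Grid: Level 21-27 × Category Extensive = 280-304 weeks.

280-304 weeks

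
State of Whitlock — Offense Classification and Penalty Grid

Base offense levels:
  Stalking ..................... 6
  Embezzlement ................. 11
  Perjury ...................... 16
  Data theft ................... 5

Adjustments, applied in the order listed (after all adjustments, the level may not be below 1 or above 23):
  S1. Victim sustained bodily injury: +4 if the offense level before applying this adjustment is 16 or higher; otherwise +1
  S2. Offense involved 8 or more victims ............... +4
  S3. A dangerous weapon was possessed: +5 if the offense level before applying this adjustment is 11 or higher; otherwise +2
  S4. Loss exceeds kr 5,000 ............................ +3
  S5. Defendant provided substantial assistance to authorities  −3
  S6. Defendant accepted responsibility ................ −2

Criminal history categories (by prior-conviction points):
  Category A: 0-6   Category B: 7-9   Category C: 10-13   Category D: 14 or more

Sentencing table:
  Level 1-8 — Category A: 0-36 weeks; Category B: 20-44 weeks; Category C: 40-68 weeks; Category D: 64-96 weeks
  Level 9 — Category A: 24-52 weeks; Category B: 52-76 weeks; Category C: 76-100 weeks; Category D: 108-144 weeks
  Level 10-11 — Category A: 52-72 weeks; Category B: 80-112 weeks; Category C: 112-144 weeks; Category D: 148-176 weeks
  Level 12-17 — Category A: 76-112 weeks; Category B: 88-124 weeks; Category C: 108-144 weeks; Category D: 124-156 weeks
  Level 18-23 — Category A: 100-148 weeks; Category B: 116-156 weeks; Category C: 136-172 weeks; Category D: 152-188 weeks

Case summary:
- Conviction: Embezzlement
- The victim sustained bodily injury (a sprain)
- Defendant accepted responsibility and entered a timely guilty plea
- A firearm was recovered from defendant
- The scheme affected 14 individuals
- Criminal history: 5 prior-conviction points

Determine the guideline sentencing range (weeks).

100-148 weeks

Base offense level for embezzlement: 11.
S1 applies (level before this adjustment is 11 < 16, so +1): 11 + 1 = 12.
S2 applies: 12 + 4 = 16.
S3 applies (level before this adjustment is 16 ≥ 11, so +5): 16 + 5 = 21.
S4 does not apply.
S5 does not apply.
S6 applies: 21 − 2 = 19.
Final offense level: 19.
Criminal history: 5 prior points → Category A (0-6).
Level 19 falls in the 18-23 band.
Grid: Level 18-23 × Category A = 100-148 weeks.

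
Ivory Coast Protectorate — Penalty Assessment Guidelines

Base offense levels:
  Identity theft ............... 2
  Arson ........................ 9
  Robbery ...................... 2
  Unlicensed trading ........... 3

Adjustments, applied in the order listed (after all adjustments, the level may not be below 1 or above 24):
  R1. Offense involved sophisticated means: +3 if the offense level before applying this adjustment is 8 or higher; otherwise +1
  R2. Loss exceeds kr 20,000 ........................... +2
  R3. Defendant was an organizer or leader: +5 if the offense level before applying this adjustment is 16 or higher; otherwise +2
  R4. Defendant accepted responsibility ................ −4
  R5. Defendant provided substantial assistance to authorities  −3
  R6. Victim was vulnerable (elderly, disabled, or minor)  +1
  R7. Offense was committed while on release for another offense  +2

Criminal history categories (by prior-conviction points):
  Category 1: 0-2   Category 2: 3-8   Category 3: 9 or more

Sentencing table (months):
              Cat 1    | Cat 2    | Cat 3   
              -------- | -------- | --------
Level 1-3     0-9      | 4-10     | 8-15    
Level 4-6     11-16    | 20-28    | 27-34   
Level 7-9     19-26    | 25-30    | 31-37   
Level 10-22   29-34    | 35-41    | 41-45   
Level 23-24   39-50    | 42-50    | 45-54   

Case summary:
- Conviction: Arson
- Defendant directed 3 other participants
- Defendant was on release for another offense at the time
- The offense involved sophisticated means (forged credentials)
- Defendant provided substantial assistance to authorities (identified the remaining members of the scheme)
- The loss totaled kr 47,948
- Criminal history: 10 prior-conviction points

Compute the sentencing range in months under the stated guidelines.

Base offense level for arson: 9.
R1 applies (level before this adjustment is 9 ≥ 8, so +3): 9 + 3 = 12.
R2 applies: 12 + 2 = 14.
R3 applies (level before this adjustment is 14 < 16, so +2): 14 + 2 = 16.
R5 applies: 16 − 3 = 13.
R6 does not apply.
R7 applies: 13 + 2 = 15.
Final offense level: 15.
Criminal history: 10 prior points → Category 3 (9+).
Level 15 falls in the 10-22 band.
Grid: Level 10-22 × Category 3 = 41-45 months.

41-45 months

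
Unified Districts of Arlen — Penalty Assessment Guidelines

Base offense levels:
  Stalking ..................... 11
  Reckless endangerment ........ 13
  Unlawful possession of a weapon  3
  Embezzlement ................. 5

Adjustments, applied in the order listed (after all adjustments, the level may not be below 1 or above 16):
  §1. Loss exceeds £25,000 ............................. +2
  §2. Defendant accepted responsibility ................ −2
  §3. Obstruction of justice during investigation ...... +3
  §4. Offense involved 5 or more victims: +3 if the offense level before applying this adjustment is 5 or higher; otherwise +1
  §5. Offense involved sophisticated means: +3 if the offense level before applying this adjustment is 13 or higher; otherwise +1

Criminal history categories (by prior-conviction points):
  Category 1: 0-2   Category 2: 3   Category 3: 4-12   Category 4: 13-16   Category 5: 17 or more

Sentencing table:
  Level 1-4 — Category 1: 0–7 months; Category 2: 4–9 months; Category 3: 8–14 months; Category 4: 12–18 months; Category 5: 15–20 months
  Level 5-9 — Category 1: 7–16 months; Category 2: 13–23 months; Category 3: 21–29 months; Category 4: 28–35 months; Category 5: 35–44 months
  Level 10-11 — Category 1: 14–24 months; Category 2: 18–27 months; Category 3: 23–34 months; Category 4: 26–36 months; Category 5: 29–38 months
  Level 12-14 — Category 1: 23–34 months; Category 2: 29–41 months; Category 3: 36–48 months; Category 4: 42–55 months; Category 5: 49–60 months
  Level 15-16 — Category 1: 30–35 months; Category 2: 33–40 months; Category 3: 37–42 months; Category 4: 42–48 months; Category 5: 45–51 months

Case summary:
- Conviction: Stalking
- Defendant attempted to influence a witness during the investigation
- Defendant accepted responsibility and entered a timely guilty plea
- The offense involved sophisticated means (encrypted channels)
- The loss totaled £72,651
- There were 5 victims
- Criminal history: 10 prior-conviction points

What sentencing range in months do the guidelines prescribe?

Base offense level for stalking: 11.
§1 applies: 11 + 2 = 13.
§2 applies: 13 − 2 = 11.
§3 applies: 11 + 3 = 14.
§4 applies (level before this adjustment is 14 ≥ 5, so +3): 14 + 3 = 17.
§5 applies (level before this adjustment is 17 ≥ 13, so +3): 17 + 3 = 20.
Level 20 exceeds the maximum of 16; capped at 16.
Final offense level: 16.
Criminal history: 10 prior points → Category 3 (4-12).
Level 16 falls in the 15-16 band.
Grid: Level 15-16 × Category 3 = 37-42 months.

37-42 months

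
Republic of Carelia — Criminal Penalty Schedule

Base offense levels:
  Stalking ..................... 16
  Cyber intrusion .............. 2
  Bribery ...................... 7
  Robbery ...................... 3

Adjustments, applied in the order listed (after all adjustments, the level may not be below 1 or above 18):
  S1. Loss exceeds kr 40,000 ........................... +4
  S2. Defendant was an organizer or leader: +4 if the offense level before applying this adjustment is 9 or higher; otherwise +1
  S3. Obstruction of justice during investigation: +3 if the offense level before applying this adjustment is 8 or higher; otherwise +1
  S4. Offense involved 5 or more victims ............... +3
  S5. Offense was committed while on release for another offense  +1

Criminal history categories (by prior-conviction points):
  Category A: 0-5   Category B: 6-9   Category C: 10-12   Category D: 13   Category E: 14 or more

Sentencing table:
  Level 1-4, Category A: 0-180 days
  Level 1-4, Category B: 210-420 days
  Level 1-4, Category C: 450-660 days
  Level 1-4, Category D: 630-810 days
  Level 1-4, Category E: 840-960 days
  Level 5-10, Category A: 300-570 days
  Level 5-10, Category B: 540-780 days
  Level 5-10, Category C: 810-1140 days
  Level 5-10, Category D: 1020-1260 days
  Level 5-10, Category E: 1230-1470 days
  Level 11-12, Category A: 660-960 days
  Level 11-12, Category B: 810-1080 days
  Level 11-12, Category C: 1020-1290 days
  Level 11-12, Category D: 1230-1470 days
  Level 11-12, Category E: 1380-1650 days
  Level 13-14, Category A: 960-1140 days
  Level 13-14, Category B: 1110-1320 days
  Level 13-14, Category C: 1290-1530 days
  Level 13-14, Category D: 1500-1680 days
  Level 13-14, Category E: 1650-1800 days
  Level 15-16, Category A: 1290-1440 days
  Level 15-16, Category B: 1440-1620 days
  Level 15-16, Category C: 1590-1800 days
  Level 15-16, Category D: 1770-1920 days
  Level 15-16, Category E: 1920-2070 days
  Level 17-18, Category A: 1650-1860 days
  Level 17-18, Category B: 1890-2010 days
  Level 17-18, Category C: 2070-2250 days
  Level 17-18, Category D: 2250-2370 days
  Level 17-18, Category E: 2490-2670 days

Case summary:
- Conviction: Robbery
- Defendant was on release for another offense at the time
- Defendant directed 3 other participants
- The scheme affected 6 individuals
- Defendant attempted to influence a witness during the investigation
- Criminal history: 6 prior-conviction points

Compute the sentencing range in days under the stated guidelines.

Base offense level for robbery: 3.
S2 applies (level before this adjustment is 3 < 9, so +1): 3 + 1 = 4.
S3 applies (level before this adjustment is 4 < 8, so +1): 4 + 1 = 5.
S4 applies: 5 + 3 = 8.
S5 applies: 8 + 1 = 9.
Final offense level: 9.
Criminal history: 6 prior points → Category B (6-9).
Level 9 falls in the 5-10 band.
Grid: Level 5-10 × Category B = 540-780 days.

540-780 days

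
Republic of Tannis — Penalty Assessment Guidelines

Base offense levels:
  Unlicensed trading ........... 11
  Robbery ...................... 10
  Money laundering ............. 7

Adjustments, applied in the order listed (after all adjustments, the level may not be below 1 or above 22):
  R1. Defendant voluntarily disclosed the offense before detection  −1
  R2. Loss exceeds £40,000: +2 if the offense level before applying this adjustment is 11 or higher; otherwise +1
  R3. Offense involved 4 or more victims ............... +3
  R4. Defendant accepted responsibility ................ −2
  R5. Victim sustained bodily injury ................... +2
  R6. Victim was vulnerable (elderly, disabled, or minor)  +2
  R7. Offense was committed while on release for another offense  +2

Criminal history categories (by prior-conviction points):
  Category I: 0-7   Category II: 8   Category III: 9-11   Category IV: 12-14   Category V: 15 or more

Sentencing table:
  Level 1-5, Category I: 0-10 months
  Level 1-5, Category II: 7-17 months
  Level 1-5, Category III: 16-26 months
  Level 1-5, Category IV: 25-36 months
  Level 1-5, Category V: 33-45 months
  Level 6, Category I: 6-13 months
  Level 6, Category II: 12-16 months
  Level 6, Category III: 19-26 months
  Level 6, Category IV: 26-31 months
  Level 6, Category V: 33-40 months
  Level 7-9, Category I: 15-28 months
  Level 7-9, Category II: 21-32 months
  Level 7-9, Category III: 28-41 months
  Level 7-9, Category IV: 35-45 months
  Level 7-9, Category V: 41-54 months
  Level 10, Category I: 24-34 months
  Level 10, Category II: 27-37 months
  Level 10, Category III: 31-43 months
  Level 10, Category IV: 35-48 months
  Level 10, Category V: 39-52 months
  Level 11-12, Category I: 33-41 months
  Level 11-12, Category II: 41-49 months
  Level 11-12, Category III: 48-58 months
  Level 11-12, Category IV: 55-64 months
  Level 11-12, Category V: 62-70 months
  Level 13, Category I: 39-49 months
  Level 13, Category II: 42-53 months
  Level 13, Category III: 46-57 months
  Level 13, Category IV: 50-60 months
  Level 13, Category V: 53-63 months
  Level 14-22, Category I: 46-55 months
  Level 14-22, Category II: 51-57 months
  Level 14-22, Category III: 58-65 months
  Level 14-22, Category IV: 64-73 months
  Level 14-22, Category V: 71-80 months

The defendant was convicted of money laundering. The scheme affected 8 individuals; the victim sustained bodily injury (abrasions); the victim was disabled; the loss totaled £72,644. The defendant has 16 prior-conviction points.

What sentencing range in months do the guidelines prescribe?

71-80 months

Base offense level for money laundering: 7.
R2 applies (level before this adjustment is 7 < 11, so +1): 7 + 1 = 8.
R3 applies: 8 + 3 = 11.
R5 applies: 11 + 2 = 13.
R6 applies: 13 + 2 = 15.
R7 does not apply.
Final offense level: 15.
Criminal history: 16 prior points → Category V (15+).
Level 15 falls in the 14-22 band.
Grid: Level 14-22 × Category V = 71-80 months.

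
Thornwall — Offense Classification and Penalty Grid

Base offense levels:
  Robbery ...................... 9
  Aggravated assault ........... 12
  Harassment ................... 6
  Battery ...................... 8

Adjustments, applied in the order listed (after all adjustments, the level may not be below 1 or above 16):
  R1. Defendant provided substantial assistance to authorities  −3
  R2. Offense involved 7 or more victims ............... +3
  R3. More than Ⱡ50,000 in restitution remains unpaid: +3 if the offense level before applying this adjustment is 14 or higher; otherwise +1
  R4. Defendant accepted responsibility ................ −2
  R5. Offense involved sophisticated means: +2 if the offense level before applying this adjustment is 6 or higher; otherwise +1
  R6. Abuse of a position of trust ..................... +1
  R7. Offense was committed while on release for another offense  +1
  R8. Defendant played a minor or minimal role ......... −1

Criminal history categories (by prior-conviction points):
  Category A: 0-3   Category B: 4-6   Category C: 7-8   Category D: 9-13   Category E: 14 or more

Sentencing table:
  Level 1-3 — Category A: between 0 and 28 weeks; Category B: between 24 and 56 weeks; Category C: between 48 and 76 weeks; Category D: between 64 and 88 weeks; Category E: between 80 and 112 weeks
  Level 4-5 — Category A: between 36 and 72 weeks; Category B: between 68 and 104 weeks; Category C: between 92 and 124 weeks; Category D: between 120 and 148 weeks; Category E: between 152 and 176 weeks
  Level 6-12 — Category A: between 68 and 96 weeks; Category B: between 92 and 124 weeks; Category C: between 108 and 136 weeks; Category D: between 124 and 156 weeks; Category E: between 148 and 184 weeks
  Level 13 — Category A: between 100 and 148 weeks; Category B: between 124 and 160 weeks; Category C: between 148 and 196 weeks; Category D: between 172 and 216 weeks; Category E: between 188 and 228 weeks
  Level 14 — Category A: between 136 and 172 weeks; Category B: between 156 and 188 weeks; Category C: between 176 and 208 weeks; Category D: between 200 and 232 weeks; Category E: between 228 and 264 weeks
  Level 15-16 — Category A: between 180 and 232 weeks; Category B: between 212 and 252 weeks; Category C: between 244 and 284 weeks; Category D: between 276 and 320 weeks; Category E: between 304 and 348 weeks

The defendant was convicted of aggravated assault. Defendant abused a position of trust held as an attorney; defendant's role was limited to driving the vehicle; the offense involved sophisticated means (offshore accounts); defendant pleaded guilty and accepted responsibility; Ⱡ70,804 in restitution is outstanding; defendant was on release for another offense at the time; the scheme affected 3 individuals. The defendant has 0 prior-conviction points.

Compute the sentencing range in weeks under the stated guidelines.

136-172 weeks

Base offense level for aggravated assault: 12.
R1 does not apply.
R3 applies (level before this adjustment is 12 < 14, so +1): 12 + 1 = 13.
R4 applies: 13 − 2 = 11.
R5 applies (level before this adjustment is 11 ≥ 6, so +2): 11 + 2 = 13.
R6 applies: 13 + 1 = 14.
R7 applies: 14 + 1 = 15.
R8 applies: 15 − 1 = 14.
Final offense level: 14.
Criminal history: 0 prior points → Category A (0-3).
Level 14 falls in the 14 band.
Grid: Level 14 × Category A = 136-172 weeks.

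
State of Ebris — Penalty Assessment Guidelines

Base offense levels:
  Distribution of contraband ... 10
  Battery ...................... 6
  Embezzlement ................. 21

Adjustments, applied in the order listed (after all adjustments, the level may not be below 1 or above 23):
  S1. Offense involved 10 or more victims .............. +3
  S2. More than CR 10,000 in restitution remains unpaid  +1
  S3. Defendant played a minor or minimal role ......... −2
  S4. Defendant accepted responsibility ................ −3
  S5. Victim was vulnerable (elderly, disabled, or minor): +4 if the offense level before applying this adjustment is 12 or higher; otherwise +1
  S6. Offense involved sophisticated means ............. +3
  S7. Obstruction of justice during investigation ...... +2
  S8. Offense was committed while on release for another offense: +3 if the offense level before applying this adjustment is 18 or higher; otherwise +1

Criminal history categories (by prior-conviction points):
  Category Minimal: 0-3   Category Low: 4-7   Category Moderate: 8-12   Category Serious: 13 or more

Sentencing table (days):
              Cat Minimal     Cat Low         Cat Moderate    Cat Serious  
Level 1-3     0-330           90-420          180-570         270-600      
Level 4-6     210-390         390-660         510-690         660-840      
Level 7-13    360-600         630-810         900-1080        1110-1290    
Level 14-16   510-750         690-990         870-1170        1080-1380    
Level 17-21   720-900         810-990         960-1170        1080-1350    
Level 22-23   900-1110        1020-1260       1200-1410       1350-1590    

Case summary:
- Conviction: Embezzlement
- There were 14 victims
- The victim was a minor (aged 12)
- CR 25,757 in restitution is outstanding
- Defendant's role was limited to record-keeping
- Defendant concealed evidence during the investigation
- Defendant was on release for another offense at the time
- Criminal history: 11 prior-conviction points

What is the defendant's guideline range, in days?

Base offense level for embezzlement: 21.
S1 applies: 21 + 3 = 24.
S2 applies: 24 + 1 = 25.
S3 applies: 25 − 2 = 23.
S4 does not apply.
S5 applies (level before this adjustment is 23 ≥ 12, so +4): 23 + 4 = 27.
S7 applies: 27 + 2 = 29.
S8 applies (level before this adjustment is 29 ≥ 18, so +3): 29 + 3 = 32.
Level 32 exceeds the maximum of 23; capped at 23.
Final offense level: 23.
Criminal history: 11 prior points → Category Moderate (8-12).
Level 23 falls in the 22-23 band.
Grid: Level 22-23 × Category Moderate = 1200-1410 days.

1200-1410 days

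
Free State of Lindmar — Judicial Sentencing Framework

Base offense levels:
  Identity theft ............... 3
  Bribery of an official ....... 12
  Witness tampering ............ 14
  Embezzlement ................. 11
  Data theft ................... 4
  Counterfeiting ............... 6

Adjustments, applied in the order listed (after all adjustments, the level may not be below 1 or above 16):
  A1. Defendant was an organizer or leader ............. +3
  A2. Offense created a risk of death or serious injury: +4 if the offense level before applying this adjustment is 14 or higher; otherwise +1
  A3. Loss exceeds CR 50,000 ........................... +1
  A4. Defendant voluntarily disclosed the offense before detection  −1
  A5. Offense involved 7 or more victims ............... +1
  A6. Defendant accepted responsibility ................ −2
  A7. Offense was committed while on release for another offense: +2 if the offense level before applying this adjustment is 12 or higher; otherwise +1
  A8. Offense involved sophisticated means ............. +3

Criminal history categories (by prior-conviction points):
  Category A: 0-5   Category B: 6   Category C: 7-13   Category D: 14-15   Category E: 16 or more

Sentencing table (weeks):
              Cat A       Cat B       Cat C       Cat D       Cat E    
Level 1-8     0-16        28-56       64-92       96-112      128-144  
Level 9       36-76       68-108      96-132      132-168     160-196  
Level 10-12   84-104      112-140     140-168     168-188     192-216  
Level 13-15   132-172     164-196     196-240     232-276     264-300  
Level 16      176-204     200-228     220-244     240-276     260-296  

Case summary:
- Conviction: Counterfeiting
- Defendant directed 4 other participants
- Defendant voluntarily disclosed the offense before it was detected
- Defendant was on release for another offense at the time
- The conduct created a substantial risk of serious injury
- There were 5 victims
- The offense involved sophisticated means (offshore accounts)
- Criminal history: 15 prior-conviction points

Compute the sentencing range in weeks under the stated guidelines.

Base offense level for counterfeiting: 6.
A1 applies: 6 + 3 = 9.
A2 applies (level before this adjustment is 9 < 14, so +1): 9 + 1 = 10.
A3 does not apply.
A4 applies: 10 − 1 = 9.
A5 does not apply.
A6 does not apply.
A7 applies (level before this adjustment is 9 < 12, so +1): 9 + 1 = 10.
A8 applies: 10 + 3 = 13.
Final offense level: 13.
Criminal history: 15 prior points → Category D (14-15).
Level 13 falls in the 13-15 band.
Grid: Level 13-15 × Category D = 232-276 weeks.

232-276 weeks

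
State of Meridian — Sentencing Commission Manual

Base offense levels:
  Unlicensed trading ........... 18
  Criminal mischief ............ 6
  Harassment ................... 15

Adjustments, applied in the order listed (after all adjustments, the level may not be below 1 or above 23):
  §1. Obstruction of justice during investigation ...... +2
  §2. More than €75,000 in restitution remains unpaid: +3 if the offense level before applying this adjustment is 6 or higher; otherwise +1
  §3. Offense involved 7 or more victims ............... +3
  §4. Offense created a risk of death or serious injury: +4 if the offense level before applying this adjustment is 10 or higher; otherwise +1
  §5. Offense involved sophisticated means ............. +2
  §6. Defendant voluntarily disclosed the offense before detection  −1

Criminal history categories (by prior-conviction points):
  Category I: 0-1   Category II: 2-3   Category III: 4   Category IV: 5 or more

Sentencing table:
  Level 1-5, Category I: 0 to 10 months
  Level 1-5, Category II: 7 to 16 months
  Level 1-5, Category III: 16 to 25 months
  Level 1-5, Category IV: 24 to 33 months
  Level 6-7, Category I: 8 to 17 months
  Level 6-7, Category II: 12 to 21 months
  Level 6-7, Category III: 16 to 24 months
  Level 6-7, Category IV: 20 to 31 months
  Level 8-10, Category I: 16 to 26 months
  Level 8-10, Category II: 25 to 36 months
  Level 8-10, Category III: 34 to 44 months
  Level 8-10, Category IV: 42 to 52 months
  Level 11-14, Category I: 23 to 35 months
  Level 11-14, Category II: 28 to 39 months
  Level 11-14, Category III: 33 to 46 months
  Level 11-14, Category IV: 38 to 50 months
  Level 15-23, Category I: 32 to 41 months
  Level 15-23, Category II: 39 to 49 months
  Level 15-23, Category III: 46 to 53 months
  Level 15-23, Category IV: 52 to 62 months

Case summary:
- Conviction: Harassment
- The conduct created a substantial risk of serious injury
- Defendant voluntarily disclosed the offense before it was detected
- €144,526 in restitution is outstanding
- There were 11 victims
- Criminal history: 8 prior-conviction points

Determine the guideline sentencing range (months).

52-62 months

Base offense level for harassment: 15.
§1 does not apply.
§2 applies (level before this adjustment is 15 ≥ 6, so +3): 15 + 3 = 18.
§3 applies: 18 + 3 = 21.
§4 applies (level before this adjustment is 21 ≥ 10, so +4): 21 + 4 = 25.
§6 applies: 25 − 1 = 24.
Level 24 exceeds the maximum of 23; capped at 23.
Final offense level: 23.
Criminal history: 8 prior points → Category IV (5+).
Level 23 falls in the 15-23 band.
Grid: Level 15-23 × Category IV = 52-62 months.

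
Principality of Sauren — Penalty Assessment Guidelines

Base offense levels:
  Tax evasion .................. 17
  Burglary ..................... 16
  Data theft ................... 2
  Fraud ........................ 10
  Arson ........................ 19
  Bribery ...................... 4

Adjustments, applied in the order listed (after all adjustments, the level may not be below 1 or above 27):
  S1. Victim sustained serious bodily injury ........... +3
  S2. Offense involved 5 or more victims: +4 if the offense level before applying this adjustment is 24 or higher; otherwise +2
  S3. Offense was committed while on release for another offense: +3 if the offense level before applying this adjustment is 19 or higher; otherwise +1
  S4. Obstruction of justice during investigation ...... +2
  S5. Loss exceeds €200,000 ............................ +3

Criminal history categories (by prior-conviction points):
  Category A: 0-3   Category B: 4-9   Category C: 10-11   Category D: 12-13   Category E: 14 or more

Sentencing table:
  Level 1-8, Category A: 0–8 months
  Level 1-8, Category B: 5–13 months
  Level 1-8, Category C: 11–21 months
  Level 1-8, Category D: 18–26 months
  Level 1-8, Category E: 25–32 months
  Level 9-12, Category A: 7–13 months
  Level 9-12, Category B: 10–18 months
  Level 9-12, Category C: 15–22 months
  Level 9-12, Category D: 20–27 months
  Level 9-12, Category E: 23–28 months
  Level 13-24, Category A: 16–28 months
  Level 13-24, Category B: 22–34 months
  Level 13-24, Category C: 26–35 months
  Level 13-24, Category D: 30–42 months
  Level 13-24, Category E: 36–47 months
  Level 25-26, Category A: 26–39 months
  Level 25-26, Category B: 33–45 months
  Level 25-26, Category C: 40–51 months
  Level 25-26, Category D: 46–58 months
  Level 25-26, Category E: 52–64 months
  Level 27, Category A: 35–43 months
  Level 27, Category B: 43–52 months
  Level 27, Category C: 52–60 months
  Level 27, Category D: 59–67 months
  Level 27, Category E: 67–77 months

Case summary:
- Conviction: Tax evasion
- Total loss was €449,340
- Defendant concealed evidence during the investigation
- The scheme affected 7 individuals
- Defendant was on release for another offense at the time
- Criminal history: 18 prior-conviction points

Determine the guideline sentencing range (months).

Base offense level for tax evasion: 17.
S2 applies (level before this adjustment is 17 < 24, so +2): 17 + 2 = 19.
S3 applies (level before this adjustment is 19 ≥ 19, so +3): 19 + 3 = 22.
S4 applies: 22 + 2 = 24.
S5 applies: 24 + 3 = 27.
Final offense level: 27.
Criminal history: 18 prior points → Category E (14+).
Level 27 falls in the 27 band.
Grid: Level 27 × Category E = 67-77 months.

67-77 months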